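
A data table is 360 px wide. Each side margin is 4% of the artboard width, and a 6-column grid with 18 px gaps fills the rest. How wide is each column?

40.2 px

Margins: 4% × 360 = 14.4 px each, so content = 360 − 28.8 = 331.2 px.
331.2 − 5·18 = 241.2; ÷6 gives c = 40.2 px.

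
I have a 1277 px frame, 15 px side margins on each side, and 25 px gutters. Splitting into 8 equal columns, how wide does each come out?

134 px

Content width = 1277 − 2·15 = 1247 px.
8 columns + 7 gutters: 8c + 7·25 = 1247.
8c = 1247 − 175 = 1072, so c = 134 px.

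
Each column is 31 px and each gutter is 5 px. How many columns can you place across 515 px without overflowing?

14 columns

k columns need k·31 + (k−1)·5 = k·36 − 5.
k·36 − 5 ≤ 515 → k ≤ 520 / 36 ≈ 14.44, so k = 14.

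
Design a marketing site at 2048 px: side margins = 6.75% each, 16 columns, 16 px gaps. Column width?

95.72 px

Each margin = 6.75% of 2048 = 138.24 px; content = 2048 − 2·138.24 = 1771.52 px.
Subtracting 15 gaps of 16 leaves 1531.52 for 16 columns, so c = 95.72 px.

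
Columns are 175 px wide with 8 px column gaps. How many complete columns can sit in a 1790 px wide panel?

9 columns

9 columns: 9·175 + 8·8 = 1639 px ≤ 1790.
10 columns: 1822 px > 1790. So 9.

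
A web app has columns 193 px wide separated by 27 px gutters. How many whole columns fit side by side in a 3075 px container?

Each extra column adds 193 + 27 = 220 px.
(3075 + 27) / 220 = 14.10, so 14 columns fit.

14 columns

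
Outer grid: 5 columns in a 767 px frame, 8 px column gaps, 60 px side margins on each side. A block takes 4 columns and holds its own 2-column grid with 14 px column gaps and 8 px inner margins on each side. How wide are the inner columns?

Outer content = 767 − 2·60 = 647 px.
647 − 4·8 = 615; ÷5 gives c = 123 px.
4 columns plus 3 column gaps: 492 + 24 = 516 px.
Inner content = 516 − 2·8 = 500 px.
2 columns + 1 column gap: 2d + 1·14 = 500.
2d = 500 − 14 = 486, so d = 243 px.

243 px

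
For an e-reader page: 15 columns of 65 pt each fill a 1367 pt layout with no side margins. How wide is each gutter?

Columns use 975 pt, leaving 392 pt across 14 gutters = 28 pt each.

28 pt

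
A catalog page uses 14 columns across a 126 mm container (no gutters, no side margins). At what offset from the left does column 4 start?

27 mm

14c = 126 → c = 9 mm.
Before column 4: 3 columns + 3 gutters.
Offset = 3·(9 + 0) = 3·9 = 27 mm.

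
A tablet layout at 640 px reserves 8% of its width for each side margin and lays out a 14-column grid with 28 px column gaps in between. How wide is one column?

12.4 px

640 × (1 − 2·8%) = 640 × 84% = 537.6 px for the columns.
Subtracting 13 column gaps of 28 leaves 173.6 for 14 columns, so c = 12.4 px.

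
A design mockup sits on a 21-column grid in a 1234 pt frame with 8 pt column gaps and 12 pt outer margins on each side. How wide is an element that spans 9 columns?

514 pt

Inside the margins: 1234 − 24 = 1210 pt.
1210 − 20·8 = 1050; ÷21 gives c = 50 pt.
9 columns plus 8 column gaps: 450 + 64 = 514 pt.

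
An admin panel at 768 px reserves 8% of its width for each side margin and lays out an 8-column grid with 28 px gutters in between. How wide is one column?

Margins: 8% × 768 = 61.44 px each, so content = 768 − 122.88 = 645.12 px.
Subtracting 7 gutters of 28 leaves 449.12 for 8 columns, so c = 56.14 px.

56.14 px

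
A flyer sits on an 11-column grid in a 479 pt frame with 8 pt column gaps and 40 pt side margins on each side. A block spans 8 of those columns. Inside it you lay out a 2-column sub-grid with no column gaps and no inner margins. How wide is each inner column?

Subtract both margins: 479 − 2·40 = 399 pt.
399 − 10·8 = 319; ÷11 gives c = 29 pt.
8 columns plus 7 column gaps: 232 + 56 = 288 pt.
288 / 2 = 144 pt per column.

144 pt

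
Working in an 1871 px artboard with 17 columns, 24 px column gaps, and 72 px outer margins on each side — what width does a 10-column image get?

Subtract both margins: 1871 − 2·72 = 1727 px.
1727 − 16·24 = 1343; ÷17 gives c = 79 px.
10-column span = 10·79 + 9·24 = 1006 px.

1006 px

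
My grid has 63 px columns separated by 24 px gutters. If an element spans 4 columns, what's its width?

324 px

Span of 4: 4·63 + 3·24 = 252 + 72 = 324 px.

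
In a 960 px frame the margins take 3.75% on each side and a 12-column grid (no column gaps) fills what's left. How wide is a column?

Margins: 3.75% × 960 = 36 px each, so content = 960 − 72 = 888 px.
With no column gaps, each column is 888/12 = 74 px.

74 px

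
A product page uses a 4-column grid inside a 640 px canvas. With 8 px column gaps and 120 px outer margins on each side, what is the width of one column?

Take off 240 px of margins, leaving 400 px.
4 columns + 3 column gaps: 4c + 3·8 = 400.
4c = 400 − 24 = 376, so c = 94 px.

94 px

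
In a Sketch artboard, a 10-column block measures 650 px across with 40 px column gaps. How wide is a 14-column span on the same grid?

926 px

10c + 9·40 = 650 → 10c = 290 → c = 29 px.
14 columns plus 13 column gaps: 406 + 520 = 926 px.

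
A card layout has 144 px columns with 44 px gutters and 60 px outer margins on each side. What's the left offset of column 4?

624 px

Before column 4: the margin + 3 columns + 3 gutters.
Offset = 60 + 3·(144 + 44) = 60 + 564 = 624 px.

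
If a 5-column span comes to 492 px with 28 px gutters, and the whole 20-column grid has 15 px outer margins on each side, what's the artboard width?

2082 px

492 − 4·28 = 380; ÷5 gives c = 76 px.
Total width: 2·15 + 20·76 + 19·28 = 2082 px.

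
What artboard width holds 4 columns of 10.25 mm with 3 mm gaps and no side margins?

50 mm

Summing: 41 + 9 = 50 mm.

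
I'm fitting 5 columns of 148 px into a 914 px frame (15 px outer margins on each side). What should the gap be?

Inside the margins: 914 − 30 = 884 px.
5·148 + 4g = 884 → 4g = 144 → g = 36 px.

36 px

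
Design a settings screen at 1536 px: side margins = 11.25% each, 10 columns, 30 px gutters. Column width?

Margins: 11.25% × 1536 = 172.8 px each, so content = 1536 − 345.6 = 1190.4 px.
1190.4 − 9·30 = 920.4; ÷10 gives c = 92.04 px.

92.04 px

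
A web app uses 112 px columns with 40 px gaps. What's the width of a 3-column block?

416 px

3-column span = 3·112 + 2·40 = 416 px.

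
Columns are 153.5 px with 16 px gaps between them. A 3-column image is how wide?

3 columns plus 2 gaps: 460.5 + 32 = 492.5 px.

492.5 px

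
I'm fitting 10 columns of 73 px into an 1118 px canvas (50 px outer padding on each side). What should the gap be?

Subtract both margins: 1118 − 2·50 = 1018 px.
10·73 + 9g = 1018 → 9g = 288 → g = 32 px.

32 px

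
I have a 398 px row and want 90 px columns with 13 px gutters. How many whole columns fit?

3 columns

Each extra column adds 90 + 13 = 103 px.
(398 + 13) / 103 = 3.99, so 3 columns fit.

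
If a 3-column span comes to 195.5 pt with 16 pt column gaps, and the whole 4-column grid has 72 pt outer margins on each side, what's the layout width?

3c + 2·16 = 195.5 → 3c = 163.5 → c = 54.5 pt.
Adding margins, columns and gutters: 144 + 218 + 48 = 410 pt.

410 pt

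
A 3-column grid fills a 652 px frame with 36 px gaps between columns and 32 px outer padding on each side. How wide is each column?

Content width = 652 − 2·32 = 588 px.
3c + 2·36 = 588 → 3c = 516 → c = 172 px.

172 px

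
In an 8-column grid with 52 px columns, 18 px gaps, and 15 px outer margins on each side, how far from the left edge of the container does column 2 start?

85 px

Before column 2: the margin + 1 column + 1 gap.
Offset = 15 + 1·(52 + 18) = 15 + 70 = 85 px.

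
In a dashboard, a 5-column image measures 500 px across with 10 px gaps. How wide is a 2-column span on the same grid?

194 px

5 columns + 4 gaps: 5c + 4·10 = 500.
5c = 500 − 40 = 460, so c = 92 px.
2-column span = 2·92 + 1·10 = 194 px.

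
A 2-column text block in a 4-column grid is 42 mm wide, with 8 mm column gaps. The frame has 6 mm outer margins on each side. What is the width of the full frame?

2c + 1·8 = 42 → 2c = 34 → c = 17 mm.
Frame = 2·6 + 4·17 + 3·8 = 12 + 68 + 24 = 104 mm.

104 mm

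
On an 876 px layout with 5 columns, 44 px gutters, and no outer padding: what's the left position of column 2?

184 px

Subtracting 4 gutters of 44 leaves 700 for 5 columns, so c = 140 px.
Before column 2: 1 column + 1 gutter.
Offset = 1·(140 + 44) = 1·184 = 184 px.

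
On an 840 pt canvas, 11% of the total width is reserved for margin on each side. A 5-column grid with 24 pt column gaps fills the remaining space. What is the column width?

Each margin = 11% of 840 = 92.4 pt; content = 840 − 2·92.4 = 655.2 pt.
655.2 − 4·24 = 559.2; ÷5 gives c = 111.84 pt.

111.84 pt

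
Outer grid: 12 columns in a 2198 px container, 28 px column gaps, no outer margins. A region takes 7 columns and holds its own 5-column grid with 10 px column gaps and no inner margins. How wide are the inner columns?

246.1 px

12 columns + 11 column gaps: 12c + 11·28 = 2198.
12c = 2198 − 308 = 1890, so c = 157.5 px.
Span of 7: 7·157.5 + 6·28 = 1102.5 + 168 = 1270.5 px.
1270.5 − 4·10 = 1230.5; ÷5 gives d = 246.1 px.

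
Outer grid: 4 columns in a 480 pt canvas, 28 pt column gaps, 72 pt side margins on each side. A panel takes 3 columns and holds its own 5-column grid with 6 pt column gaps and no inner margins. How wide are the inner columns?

44.2 pt

Outer content = 480 − 2·72 = 336 pt.
Subtracting 3 column gaps of 28 leaves 252 for 4 columns, so c = 63 pt.
Span of 3: 3·63 + 2·28 = 189 + 56 = 245 pt.
5 columns + 4 column gaps: 5d + 4·6 = 245.
5d = 245 − 24 = 221, so d = 44.2 pt.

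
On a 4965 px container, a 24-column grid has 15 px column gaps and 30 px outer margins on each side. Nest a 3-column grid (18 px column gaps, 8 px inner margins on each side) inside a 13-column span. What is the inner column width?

Subtract both margins: 4965 − 2·30 = 4905 px.
24 columns + 23 column gaps: 24c + 23·15 = 4905.
24c = 4905 − 345 = 4560, so c = 190 px.
13 columns plus 12 column gaps: 2470 + 180 = 2650 px.
Inner content = 2650 − 2·8 = 2634 px.
Subtracting 2 column gaps of 18 leaves 2598 for 3 columns, so d = 866 px.

866 px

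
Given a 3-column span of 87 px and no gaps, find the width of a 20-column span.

87 / 3 = 29 px per column.
With no gaps, 20 columns span 20·29 = 580 px.

580 px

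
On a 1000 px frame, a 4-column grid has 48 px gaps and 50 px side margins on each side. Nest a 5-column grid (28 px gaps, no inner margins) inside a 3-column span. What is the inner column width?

Take off 100 px of margins, leaving 900 px.
4c + 3·48 = 900 → 4c = 756 → c = 189 px.
Span of 3: 3·189 + 2·48 = 567 + 96 = 663 px.
5 columns + 4 gaps: 5d + 4·28 = 663.
5d = 663 − 112 = 551, so d = 110.2 px.

110.2 px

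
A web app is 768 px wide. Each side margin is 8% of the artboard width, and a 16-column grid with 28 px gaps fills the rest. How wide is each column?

14.07 px

768 × (1 − 2·8%) = 768 × 84% = 645.12 px for the columns.
645.12 − 15·28 = 225.12; ÷16 gives c = 14.07 px.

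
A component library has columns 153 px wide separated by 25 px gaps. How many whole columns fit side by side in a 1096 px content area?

6 columns: 6·153 + 5·25 = 1043 px ≤ 1096.
7 columns: 1221 px > 1096. So 6.

6 columns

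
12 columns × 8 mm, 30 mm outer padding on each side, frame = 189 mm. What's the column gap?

Subtract both margins: 189 − 2·30 = 129 mm.
Columns use 96 mm, leaving 33 mm across 11 column gaps = 3 mm each.

3 mm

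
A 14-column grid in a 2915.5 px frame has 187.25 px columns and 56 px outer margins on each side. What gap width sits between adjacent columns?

Take off 112 px of margins, leaving 2803.5 px.
14·187.25 + 13g = 2803.5 → 13g = 182 → g = 14 px.

14 px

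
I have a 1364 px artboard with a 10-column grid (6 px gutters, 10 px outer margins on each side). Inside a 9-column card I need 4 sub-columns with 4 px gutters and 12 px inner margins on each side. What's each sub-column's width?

Inside the margins: 1364 − 20 = 1344 px.
10c + 9·6 = 1344 → 10c = 1290 → c = 129 px.
Span of 9: 9·129 + 8·6 = 1161 + 48 = 1209 px.
Inner content = 1209 − 2·12 = 1185 px.
4 columns + 3 gutters: 4d + 3·4 = 1185.
4d = 1185 − 12 = 1173, so d = 293.25 px.

293.25 px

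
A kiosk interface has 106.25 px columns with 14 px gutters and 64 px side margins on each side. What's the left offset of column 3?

304.5 px

Before column 3: the margin + 2 columns + 2 gutters.
Offset = 64 + 2·(106.25 + 14) = 64 + 240.5 = 304.5 px.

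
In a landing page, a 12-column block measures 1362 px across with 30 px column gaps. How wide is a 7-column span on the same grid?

12c + 11·30 = 1362 → 12c = 1032 → c = 86 px.
7 columns plus 6 column gaps: 602 + 180 = 782 px.

782 px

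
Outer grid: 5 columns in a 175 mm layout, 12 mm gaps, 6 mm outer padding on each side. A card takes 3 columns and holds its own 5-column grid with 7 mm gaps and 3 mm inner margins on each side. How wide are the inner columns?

Take off 12 mm of margins, leaving 163 mm.
5c + 4·12 = 163 → 5c = 115 → c = 23 mm.
3 columns plus 2 gaps: 69 + 24 = 93 mm.
Inner content = 93 − 2·3 = 87 mm.
5d + 4·7 = 87 → 5d = 59 → d = 11.8 mm.

11.8 mm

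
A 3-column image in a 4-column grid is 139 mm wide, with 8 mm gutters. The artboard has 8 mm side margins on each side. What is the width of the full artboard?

204 mm

3c + 2·8 = 139 → 3c = 123 → c = 41 mm.
Artboard = 2·8 + 4·41 + 3·8 = 16 + 164 + 24 = 204 mm.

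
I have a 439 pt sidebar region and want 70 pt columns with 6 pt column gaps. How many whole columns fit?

5 columns

k columns need k·70 + (k−1)·6 = k·76 − 6.
k·76 − 6 ≤ 439 → k ≤ 445 / 76 ≈ 5.86, so k = 5.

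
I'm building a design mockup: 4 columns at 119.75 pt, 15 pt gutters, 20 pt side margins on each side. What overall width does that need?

564 pt

Canvas = 2·20 + 4·119.75 + 3·15 = 40 + 479 + 45 = 564 pt.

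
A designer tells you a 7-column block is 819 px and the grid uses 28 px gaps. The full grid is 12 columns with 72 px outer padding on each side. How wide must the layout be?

Subtracting 6 gaps of 28 leaves 651 for 7 columns, so c = 93 px.
Total width: 2·72 + 12·93 + 11·28 = 1568 px.

1568 px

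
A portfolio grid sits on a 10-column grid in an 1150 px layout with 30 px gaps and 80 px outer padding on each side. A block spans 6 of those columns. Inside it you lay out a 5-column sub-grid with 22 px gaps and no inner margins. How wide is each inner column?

Subtract both margins: 1150 − 2·80 = 990 px.
10 columns + 9 gaps: 10c + 9·30 = 990.
10c = 990 − 270 = 720, so c = 72 px.
Span of 6: 6·72 + 5·30 = 432 + 150 = 582 px.
5 columns + 4 gaps: 5d + 4·22 = 582.
5d = 582 − 88 = 494, so d = 98.8 px.

98.8 px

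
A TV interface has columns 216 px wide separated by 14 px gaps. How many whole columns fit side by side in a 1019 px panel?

Each extra column adds 216 + 14 = 230 px.
(1019 + 14) / 230 = 4.49, so 4 columns fit.

4 columns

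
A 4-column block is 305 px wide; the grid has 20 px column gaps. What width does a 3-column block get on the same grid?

223.75 px

Subtracting 3 column gaps of 20 leaves 245 for 4 columns, so c = 61.25 px.
3-column span = 3·61.25 + 2·20 = 223.75 px.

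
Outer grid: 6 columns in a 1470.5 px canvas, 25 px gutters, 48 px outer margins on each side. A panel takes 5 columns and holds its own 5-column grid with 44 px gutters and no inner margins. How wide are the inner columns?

Inside the margins: 1470.5 − 96 = 1374.5 px.
Subtracting 5 gutters of 25 leaves 1249.5 for 6 columns, so c = 208.25 px.
5 columns plus 4 gutters: 1041.25 + 100 = 1141.25 px.
5 columns + 4 gutters: 5d + 4·44 = 1141.25.
5d = 1141.25 − 176 = 965.25, so d = 193.05 px.

193.05 px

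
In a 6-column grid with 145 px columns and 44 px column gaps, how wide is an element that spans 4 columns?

Span of 4: 4·145 + 3·44 = 580 + 132 = 712 px.

712 px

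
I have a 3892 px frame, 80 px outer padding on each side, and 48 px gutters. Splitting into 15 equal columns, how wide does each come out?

204 px

Subtract both margins: 3892 − 2·80 = 3732 px.
Subtracting 14 gutters of 48 leaves 3060 for 15 columns, so c = 204 px.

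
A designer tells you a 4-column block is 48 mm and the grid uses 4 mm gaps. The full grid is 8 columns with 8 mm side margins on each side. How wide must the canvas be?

116 mm

4c + 3·4 = 48 → 4c = 36 → c = 9 mm.
Canvas = 2·8 + 8·9 + 7·4 = 16 + 72 + 28 = 116 mm.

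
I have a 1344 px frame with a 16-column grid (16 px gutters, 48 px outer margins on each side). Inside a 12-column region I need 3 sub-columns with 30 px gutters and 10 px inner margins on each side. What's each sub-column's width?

Subtract both margins: 1344 − 2·48 = 1248 px.
Subtracting 15 gutters of 16 leaves 1008 for 16 columns, so c = 63 px.
12 columns plus 11 gutters: 756 + 176 = 932 px.
Inner content = 932 − 2·10 = 912 px.
912 − 2·30 = 852; ÷3 gives d = 284 px.

284 px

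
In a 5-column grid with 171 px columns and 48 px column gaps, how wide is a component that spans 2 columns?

390 px

2-column span = 2·171 + 1·48 = 390 px.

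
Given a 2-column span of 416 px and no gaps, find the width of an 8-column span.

416 / 2 = 208 px per column.
8-column span = 8·208 = 1664 px.

1664 px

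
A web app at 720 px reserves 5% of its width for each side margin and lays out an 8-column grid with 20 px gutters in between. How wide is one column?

720 × (1 − 2·5%) = 720 × 90% = 648 px for the columns.
648 − 7·20 = 508; ÷8 gives c = 63.5 px.

63.5 px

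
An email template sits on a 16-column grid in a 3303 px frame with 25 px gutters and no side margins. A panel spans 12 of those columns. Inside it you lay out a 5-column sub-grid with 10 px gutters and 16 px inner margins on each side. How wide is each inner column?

16c + 15·25 = 3303 → 16c = 2928 → c = 183 px.
12 columns plus 11 gutters: 2196 + 275 = 2471 px.
Inner content = 2471 − 2·16 = 2439 px.
5d + 4·10 = 2439 → 5d = 2399 → d = 479.8 px.

479.8 px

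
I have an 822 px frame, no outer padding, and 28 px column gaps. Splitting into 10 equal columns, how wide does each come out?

Subtracting 9 column gaps of 28 leaves 570 for 10 columns, so c = 57 px.

57 px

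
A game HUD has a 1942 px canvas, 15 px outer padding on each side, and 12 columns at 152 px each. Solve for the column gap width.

8 px

Subtract both margins: 1942 − 2·15 = 1912 px.
12 columns take 12·152 = 1824 px; remaining 88 splits into 11 column gaps.
g = 88 / 11 = 8 px.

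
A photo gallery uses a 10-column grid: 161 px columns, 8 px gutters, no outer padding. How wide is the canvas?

1682 px

Canvas = 10·161 + 9·8 = 1610 + 72 = 1682 px.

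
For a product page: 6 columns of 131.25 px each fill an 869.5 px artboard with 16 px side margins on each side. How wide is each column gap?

Content width = 869.5 − 2·16 = 837.5 px.
Columns use 787.5 px, leaving 50 px across 5 column gaps = 10 px each.

10 px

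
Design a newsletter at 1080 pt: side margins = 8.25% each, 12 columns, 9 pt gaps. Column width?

66.9 pt

Margins: 8.25% × 1080 = 89.1 pt each, so content = 1080 − 178.2 = 901.8 pt.
Subtracting 11 gaps of 9 leaves 802.8 for 12 columns, so c = 66.9 pt.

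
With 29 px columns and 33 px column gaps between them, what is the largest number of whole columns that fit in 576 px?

9 columns

Each extra column adds 29 + 33 = 62 px.
(576 + 33) / 62 = 9.82, so 9 columns fit.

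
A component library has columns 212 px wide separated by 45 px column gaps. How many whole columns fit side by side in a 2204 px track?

8 columns

8 columns: 8·212 + 7·45 = 2011 px ≤ 2204.
9 columns: 2268 px > 2204. So 8.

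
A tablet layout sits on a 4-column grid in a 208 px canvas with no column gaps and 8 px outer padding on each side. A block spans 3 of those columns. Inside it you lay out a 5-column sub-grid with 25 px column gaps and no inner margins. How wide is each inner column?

Subtract both margins: 208 − 2·8 = 192 px.
4c = 192 → c = 48 px.
With no column gaps, 3 columns span 3·48 = 144 px.
144 − 4·25 = 44; ÷5 gives d = 8.8 px.

8.8 px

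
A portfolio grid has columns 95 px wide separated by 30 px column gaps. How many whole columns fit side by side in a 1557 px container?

12 columns

12 columns: 12·95 + 11·30 = 1470 px ≤ 1557.
13 columns: 1595 px > 1557. So 12.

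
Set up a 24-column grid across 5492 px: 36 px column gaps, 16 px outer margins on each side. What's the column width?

193 px

Take off 32 px of margins, leaving 5460 px.
Subtracting 23 column gaps of 36 leaves 4632 for 24 columns, so c = 193 px.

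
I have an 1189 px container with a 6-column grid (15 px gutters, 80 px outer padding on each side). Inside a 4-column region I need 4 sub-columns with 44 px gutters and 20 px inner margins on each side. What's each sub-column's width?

Outer content = 1189 − 2·80 = 1029 px.
Subtracting 5 gutters of 15 leaves 954 for 6 columns, so c = 159 px.
Span of 4: 4·159 + 3·15 = 636 + 45 = 681 px.
Inner content = 681 − 2·20 = 641 px.
Subtracting 3 gutters of 44 leaves 509 for 4 columns, so d = 127.25 px.

127.25 px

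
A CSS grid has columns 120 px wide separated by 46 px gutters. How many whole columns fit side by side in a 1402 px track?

k columns need k·120 + (k−1)·46 = k·166 − 46.
k·166 − 46 ≤ 1402 → k ≤ 1448 / 166 ≈ 8.72, so k = 8.

8 columns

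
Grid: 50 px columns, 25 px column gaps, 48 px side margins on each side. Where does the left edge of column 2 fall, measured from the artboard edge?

123 px

Before column 2: the margin + 1 column + 1 column gap.
Offset = 48 + 1·(50 + 25) = 48 + 75 = 123 px.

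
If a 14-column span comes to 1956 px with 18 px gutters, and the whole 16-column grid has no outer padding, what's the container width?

1956 − 13·18 = 1722; ÷14 gives c = 123 px.
Container = 16·123 + 15·18 = 1968 + 270 = 2238 px.

2238 px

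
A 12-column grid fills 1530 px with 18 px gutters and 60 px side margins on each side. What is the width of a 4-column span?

458 px

Subtract both margins: 1530 − 2·60 = 1410 px.
12 columns + 11 gutters: 12c + 11·18 = 1410.
12c = 1410 − 198 = 1212, so c = 101 px.
Span of 4: 4·101 + 3·18 = 404 + 54 = 458 px.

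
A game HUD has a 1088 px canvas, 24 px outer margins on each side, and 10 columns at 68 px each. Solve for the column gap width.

40 px

Take off 48 px of margins, leaving 1040 px.
10·68 + 9g = 1040 → 9g = 360 → g = 40 px.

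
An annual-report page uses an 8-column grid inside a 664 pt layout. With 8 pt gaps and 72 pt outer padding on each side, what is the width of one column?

58 pt

Inside the margins: 664 − 144 = 520 pt.
8 columns + 7 gaps: 8c + 7·8 = 520.
8c = 520 − 56 = 464, so c = 58 pt.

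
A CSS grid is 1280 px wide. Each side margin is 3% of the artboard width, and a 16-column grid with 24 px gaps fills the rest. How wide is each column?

Each margin = 3% of 1280 = 38.4 px; content = 1280 − 2·38.4 = 1203.2 px.
Subtracting 15 gaps of 24 leaves 843.2 for 16 columns, so c = 52.7 px.

52.7 px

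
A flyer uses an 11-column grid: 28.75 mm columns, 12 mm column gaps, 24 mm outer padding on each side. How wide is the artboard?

Artboard = 2·24 + 11·28.75 + 10·12 = 48 + 316.25 + 120 = 484.25 mm.

484.25 mm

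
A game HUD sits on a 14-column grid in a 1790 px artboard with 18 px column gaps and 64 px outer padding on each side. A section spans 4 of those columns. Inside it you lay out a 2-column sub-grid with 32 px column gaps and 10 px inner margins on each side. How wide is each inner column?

205 px

Inside the margins: 1790 − 128 = 1662 px.
1662 − 13·18 = 1428; ÷14 gives c = 102 px.
4-column span = 4·102 + 3·18 = 462 px.
Inner content = 462 − 2·10 = 442 px.
2d + 1·32 = 442 → 2d = 410 → d = 205 px.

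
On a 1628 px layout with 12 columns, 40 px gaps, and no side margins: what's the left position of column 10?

1628 − 11·40 = 1188; ÷12 gives c = 99 px.
Before column 10: 9 columns + 9 gaps.
Offset = 9·(99 + 40) = 9·139 = 1251 px.

1251 px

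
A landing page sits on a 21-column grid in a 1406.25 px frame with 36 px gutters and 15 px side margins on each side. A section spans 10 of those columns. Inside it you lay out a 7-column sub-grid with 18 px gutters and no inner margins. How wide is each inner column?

75.5 px

Subtract both margins: 1406.25 − 2·15 = 1376.25 px.
1376.25 − 20·36 = 656.25; ÷21 gives c = 31.25 px.
10-column span = 10·31.25 + 9·36 = 636.5 px.
Subtracting 6 gutters of 18 leaves 528.5 for 7 columns, so d = 75.5 px.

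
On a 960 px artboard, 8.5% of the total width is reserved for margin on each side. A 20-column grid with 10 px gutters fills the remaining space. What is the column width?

30.34 px

Margins: 8.5% × 960 = 81.6 px each, so content = 960 − 163.2 = 796.8 px.
Subtracting 19 gutters of 10 leaves 606.8 for 20 columns, so c = 30.34 px.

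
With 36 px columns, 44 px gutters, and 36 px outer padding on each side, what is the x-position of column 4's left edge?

Column 4 starts at margin + 3·(column + gutter) = 36 + 3·80 = 276 px.

276 px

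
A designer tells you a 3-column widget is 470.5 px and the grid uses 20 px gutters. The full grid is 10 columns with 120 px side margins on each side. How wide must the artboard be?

1855 px

3c + 2·20 = 470.5 → 3c = 430.5 → c = 143.5 px.
Adding margins, columns and gutters: 240 + 1435 + 180 = 1855 px.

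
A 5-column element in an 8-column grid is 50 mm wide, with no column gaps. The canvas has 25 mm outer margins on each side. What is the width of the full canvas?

130 mm

With no column gaps, each column is 50/5 = 10 mm.
Summing: 50 + 80 = 130 mm.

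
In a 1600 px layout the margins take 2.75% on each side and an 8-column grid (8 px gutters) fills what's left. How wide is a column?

182 px

Each margin = 2.75% of 1600 = 44 px; content = 1600 − 2·44 = 1512 px.
Subtracting 7 gutters of 8 leaves 1456 for 8 columns, so c = 182 px.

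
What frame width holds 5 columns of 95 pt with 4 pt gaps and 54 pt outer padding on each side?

Frame = 2·54 + 5·95 + 4·4 = 108 + 475 + 16 = 599 pt.

599 pt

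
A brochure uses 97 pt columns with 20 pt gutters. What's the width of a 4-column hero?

448 pt

Span of 4: 4·97 + 3·20 = 388 + 60 = 448 pt.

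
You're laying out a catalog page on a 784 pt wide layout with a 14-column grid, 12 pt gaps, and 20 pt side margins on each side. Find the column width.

42 pt

Subtract both margins: 784 − 2·20 = 744 pt.
Subtracting 13 gaps of 12 leaves 588 for 14 columns, so c = 42 pt.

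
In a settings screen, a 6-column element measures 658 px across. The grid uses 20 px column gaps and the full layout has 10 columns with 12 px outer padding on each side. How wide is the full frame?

6c + 5·20 = 658 → 6c = 558 → c = 93 px.
Total width: 2·12 + 10·93 + 9·20 = 1134 px.

1134 px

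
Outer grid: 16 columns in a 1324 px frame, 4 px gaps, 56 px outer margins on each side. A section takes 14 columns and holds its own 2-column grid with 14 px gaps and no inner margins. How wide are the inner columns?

Subtract both margins: 1324 − 2·56 = 1212 px.
Subtracting 15 gaps of 4 leaves 1152 for 16 columns, so c = 72 px.
Span of 14: 14·72 + 13·4 = 1008 + 52 = 1060 px.
Subtracting 1 gap of 14 leaves 1046 for 2 columns, so d = 523 px.

523 px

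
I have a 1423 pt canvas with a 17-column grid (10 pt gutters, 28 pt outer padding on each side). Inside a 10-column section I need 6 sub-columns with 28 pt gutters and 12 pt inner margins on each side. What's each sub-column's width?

Inside the margins: 1423 − 56 = 1367 pt.
1367 − 16·10 = 1207; ÷17 gives c = 71 pt.
10-column span = 10·71 + 9·10 = 800 pt.
Inner content = 800 − 2·12 = 776 pt.
776 − 5·28 = 636; ÷6 gives d = 106 pt.

106 pt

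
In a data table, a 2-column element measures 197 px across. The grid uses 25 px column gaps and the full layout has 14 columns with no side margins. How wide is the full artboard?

1529 px

Subtracting 1 column gap of 25 leaves 172 for 2 columns, so c = 86 px.
Artboard = 14·86 + 13·25 = 1204 + 325 = 1529 px.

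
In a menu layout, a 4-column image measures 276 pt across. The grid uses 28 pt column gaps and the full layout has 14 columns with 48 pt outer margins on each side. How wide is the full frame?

1132 pt

Subtracting 3 column gaps of 28 leaves 192 for 4 columns, so c = 48 pt.
Adding margins, columns and gutters: 96 + 672 + 364 = 1132 pt.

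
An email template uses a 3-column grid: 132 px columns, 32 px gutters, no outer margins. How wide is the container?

Total width: 3·132 + 2·32 = 460 px.

460 px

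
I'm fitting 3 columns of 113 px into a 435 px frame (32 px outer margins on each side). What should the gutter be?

16 px

Content width = 435 − 2·32 = 371 px.
Columns use 339 px, leaving 32 px across 2 gutters = 16 px each.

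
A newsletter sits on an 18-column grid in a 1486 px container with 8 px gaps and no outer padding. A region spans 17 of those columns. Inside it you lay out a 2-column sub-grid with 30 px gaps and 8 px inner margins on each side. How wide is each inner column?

678.5 px

18 columns + 17 gaps: 18c + 17·8 = 1486.
18c = 1486 − 136 = 1350, so c = 75 px.
17 columns plus 16 gaps: 1275 + 128 = 1403 px.
Inner content = 1403 − 2·8 = 1387 px.
2 columns + 1 gap: 2d + 1·30 = 1387.
2d = 1387 − 30 = 1357, so d = 678.5 px.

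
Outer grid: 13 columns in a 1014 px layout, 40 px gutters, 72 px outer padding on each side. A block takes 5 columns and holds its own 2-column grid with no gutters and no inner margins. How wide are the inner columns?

Outer content = 1014 − 2·72 = 870 px.
870 − 12·40 = 390; ÷13 gives c = 30 px.
Span of 5: 5·30 + 4·40 = 150 + 160 = 310 px.
2d = 310 → d = 155 px.

155 px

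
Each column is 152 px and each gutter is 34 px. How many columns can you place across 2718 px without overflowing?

14 columns

14 columns: 14·152 + 13·34 = 2570 px ≤ 2718.
15 columns: 2756 px > 2718. So 14.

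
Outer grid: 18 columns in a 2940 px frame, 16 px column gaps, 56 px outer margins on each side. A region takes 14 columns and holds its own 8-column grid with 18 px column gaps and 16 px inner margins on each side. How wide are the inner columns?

254.75 px

Take off 112 px of margins, leaving 2828 px.
18c + 17·16 = 2828 → 18c = 2556 → c = 142 px.
Span of 14: 14·142 + 13·16 = 1988 + 208 = 2196 px.
Inner content = 2196 − 2·16 = 2164 px.
8d + 7·18 = 2164 → 8d = 2038 → d = 254.75 px.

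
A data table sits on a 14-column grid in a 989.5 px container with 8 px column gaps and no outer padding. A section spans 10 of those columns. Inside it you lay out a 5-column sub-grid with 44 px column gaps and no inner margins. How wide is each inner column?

Subtracting 13 column gaps of 8 leaves 885.5 for 14 columns, so c = 63.25 px.
10 columns plus 9 column gaps: 632.5 + 72 = 704.5 px.
5d + 4·44 = 704.5 → 5d = 528.5 → d = 105.7 px.

105.7 px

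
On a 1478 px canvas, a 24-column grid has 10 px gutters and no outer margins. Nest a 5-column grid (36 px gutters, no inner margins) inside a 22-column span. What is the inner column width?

1478 − 23·10 = 1248; ÷24 gives c = 52 px.
22 columns plus 21 gutters: 1144 + 210 = 1354 px.
5d + 4·36 = 1354 → 5d = 1210 → d = 242 px.

242 px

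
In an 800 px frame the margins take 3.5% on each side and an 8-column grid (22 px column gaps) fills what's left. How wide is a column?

800 × (1 − 2·3.5%) = 800 × 93% = 744 px for the columns.
8c + 7·22 = 744 → 8c = 590 → c = 73.75 px.

73.75 px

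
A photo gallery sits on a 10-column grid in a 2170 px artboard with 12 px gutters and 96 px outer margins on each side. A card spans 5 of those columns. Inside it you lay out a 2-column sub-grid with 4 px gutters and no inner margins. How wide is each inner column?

Subtract both margins: 2170 − 2·96 = 1978 px.
1978 − 9·12 = 1870; ÷10 gives c = 187 px.
Span of 5: 5·187 + 4·12 = 935 + 48 = 983 px.
Subtracting 1 gutter of 4 leaves 979 for 2 columns, so d = 489.5 px.

489.5 px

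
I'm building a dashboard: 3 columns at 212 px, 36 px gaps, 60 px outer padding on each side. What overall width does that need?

828 px

Adding margins, columns and gutters: 120 + 636 + 72 = 828 px.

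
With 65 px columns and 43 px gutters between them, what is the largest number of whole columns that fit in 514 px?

5 columns

k columns need k·65 + (k−1)·43 = k·108 − 43.
k·108 − 43 ≤ 514 → k ≤ 557 / 108 ≈ 5.16, so k = 5.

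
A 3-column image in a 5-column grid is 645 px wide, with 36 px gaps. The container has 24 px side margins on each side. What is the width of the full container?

1147 px

3 columns + 2 gaps: 3c + 2·36 = 645.
3c = 645 − 72 = 573, so c = 191 px.
Container = 2·24 + 5·191 + 4·36 = 48 + 955 + 144 = 1147 px.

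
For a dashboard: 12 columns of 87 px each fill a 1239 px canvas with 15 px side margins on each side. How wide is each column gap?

15 px

Inside the margins: 1239 − 30 = 1209 px.
Columns use 1044 px, leaving 165 px across 11 column gaps = 15 px each.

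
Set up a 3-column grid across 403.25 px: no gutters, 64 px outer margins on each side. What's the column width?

91.75 px

Inside the margins: 403.25 − 128 = 275.25 px.
275.25 / 3 = 91.75 px per column.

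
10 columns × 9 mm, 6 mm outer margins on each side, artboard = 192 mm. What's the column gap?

Take off 12 mm of margins, leaving 180 mm.
Columns use 90 mm, leaving 90 mm across 9 column gaps = 10 mm each.

10 mm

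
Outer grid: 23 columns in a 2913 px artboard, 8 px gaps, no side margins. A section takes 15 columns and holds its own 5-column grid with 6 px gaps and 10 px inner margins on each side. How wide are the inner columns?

23 columns + 22 gaps: 23c + 22·8 = 2913.
23c = 2913 − 176 = 2737, so c = 119 px.
Span of 15: 15·119 + 14·8 = 1785 + 112 = 1897 px.
Inner content = 1897 − 2·10 = 1877 px.
5 columns + 4 gaps: 5d + 4·6 = 1877.
5d = 1877 − 24 = 1853, so d = 370.6 px.

370.6 px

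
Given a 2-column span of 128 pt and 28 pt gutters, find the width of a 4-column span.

128 − 1·28 = 100; ÷2 gives c = 50 pt.
4-column span = 4·50 + 3·28 = 284 pt.

284 pt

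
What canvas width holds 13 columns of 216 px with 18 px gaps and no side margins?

3024 px

Canvas = 13·216 + 12·18 = 2808 + 216 = 3024 px.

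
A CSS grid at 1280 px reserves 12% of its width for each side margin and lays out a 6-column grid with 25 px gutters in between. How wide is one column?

141.3 px

1280 × (1 − 2·12%) = 1280 × 76% = 972.8 px for the columns.
6c + 5·25 = 972.8 → 6c = 847.8 → c = 141.3 px.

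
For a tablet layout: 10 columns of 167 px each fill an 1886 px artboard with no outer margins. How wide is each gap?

10 columns take 10·167 = 1670 px; remaining 216 splits into 9 gaps.
g = 216 / 9 = 24 px.

24 px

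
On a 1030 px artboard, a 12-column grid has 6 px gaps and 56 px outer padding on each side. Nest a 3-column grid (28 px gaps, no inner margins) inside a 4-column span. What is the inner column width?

82 px

Take off 112 px of margins, leaving 918 px.
918 − 11·6 = 852; ÷12 gives c = 71 px.
4-column span = 4·71 + 3·6 = 302 px.
Subtracting 2 gaps of 28 leaves 246 for 3 columns, so d = 82 px.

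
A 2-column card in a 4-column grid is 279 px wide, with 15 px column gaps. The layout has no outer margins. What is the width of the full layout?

Subtracting 1 column gap of 15 leaves 264 for 2 columns, so c = 132 px.
Summing: 528 + 45 = 573 px.

573 px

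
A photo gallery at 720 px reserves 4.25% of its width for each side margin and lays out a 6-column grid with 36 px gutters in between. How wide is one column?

720 × (1 − 2·4.25%) = 720 × 91.5% = 658.8 px for the columns.
658.8 − 5·36 = 478.8; ÷6 gives c = 79.8 px.

79.8 px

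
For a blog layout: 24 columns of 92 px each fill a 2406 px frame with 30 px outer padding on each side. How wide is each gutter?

Subtract both margins: 2406 − 2·30 = 2346 px.
24 columns take 24·92 = 2208 px; remaining 138 splits into 23 gutters.
g = 138 / 23 = 6 px.

6 px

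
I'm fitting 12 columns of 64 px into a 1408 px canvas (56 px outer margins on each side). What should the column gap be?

48 px

Take off 112 px of margins, leaving 1296 px.
Columns use 768 px, leaving 528 px across 11 column gaps = 48 px each.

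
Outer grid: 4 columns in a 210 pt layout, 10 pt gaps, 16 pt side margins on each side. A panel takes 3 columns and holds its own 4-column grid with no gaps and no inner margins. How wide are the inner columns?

Inside the margins: 210 − 32 = 178 pt.
4 columns + 3 gaps: 4c + 3·10 = 178.
4c = 178 − 30 = 148, so c = 37 pt.
3 columns plus 2 gaps: 111 + 20 = 131 pt.
4d = 131 → d = 32.75 pt.

32.75 pt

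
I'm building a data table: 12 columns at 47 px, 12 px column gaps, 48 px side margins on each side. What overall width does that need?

792 px

Total width: 2·48 + 12·47 + 11·12 = 792 px.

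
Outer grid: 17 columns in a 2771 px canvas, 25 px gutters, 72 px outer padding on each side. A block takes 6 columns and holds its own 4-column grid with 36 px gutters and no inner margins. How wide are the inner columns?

200.75 px

Subtract both margins: 2771 − 2·72 = 2627 px.
17 columns + 16 gutters: 17c + 16·25 = 2627.
17c = 2627 − 400 = 2227, so c = 131 px.
6 columns plus 5 gutters: 786 + 125 = 911 px.
911 − 3·36 = 803; ÷4 gives d = 200.75 px.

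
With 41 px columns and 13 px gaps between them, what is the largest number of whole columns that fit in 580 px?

10 columns

k columns need k·41 + (k−1)·13 = k·54 − 13.
k·54 − 13 ≤ 580 → k ≤ 593 / 54 ≈ 10.98, so k = 10.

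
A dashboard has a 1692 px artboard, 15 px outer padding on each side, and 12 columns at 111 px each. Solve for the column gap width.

30 px

Take off 30 px of margins, leaving 1662 px.
12 columns take 12·111 = 1332 px; remaining 330 splits into 11 column gaps.
g = 330 / 11 = 30 px.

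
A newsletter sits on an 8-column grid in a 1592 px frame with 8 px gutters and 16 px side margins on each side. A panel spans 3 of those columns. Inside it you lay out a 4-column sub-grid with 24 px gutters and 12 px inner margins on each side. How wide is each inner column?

Outer content = 1592 − 2·16 = 1560 px.
1560 − 7·8 = 1504; ÷8 gives c = 188 px.
3-column span = 3·188 + 2·8 = 580 px.
Inner content = 580 − 2·12 = 556 px.
4 columns + 3 gutters: 4d + 3·24 = 556.
4d = 556 − 72 = 484, so d = 121 px.

121 px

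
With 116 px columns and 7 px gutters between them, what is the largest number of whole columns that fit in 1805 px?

14 columns

14 columns: 14·116 + 13·7 = 1715 px ≤ 1805.
15 columns: 1838 px > 1805. So 14.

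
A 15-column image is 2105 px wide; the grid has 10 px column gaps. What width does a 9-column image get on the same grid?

1259 px

15c + 14·10 = 2105 → 15c = 1965 → c = 131 px.
9 columns plus 8 column gaps: 1179 + 80 = 1259 px.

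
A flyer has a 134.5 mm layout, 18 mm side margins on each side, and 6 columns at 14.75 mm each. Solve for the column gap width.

Inside the margins: 134.5 − 36 = 98.5 mm.
6 columns take 6·14.75 = 88.5 mm; remaining 10 splits into 5 column gaps.
g = 10 / 5 = 2 mm.

2 mm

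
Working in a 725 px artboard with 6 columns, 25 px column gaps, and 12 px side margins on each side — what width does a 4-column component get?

Subtract both margins: 725 − 2·12 = 701 px.
6c + 5·25 = 701 → 6c = 576 → c = 96 px.
Span of 4: 4·96 + 3·25 = 384 + 75 = 459 px.

459 px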